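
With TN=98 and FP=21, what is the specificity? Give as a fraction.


Specificity = TN / (TN + FP) = 98 / 119 = 14/17.

14/17


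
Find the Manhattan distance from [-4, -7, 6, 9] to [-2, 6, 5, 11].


d = sum of absolute differences: |-4--2|=2 + |-7-6|=13 + |6-5|=1 + |9-11|=2 = 18.

18


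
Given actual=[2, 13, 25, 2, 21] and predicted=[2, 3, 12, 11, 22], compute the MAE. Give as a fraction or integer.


MAE = (1/5) * (|2-2|=0 + |13-3|=10 + |25-12|=13 + |2-11|=9 + |21-22|=1). Sum = 33. MAE = 33/5.

33/5


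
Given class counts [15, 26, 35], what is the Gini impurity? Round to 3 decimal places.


Total = 76. Proportions: 15/76, 26/76, 35/76. sum(p_i^2) = 0.3681. Gini = 1 - 0.3681 = 0.6319, which rounds to 0.632.

0.632


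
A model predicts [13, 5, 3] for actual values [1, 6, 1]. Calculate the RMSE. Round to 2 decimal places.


MSE = 49.6667. RMSE = sqrt(49.6667) = 7.05.

7.05


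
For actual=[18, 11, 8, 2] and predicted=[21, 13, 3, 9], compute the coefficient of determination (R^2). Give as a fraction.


Mean(y) = 39/4. SS_res = 87. SS_tot = 531/4. R^2 = 1 - 87/(531/4) = 61/177.

61/177


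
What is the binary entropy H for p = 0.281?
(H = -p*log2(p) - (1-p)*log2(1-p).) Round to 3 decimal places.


H = -0.281*log2(0.281) - 0.719*log2(0.719) = 0.857.

0.857


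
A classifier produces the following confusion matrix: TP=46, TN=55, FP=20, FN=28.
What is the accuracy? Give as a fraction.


Accuracy = (TP + TN) / (TP + TN + FP + FN) = (46 + 55) / 149 = 101/149.

101/149


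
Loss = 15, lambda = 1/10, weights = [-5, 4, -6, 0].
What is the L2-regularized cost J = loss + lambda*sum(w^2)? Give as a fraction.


L2 sq norm = sum(w^2) = 77. J = 15 + 1/10 * 77 = 227/10.

227/10


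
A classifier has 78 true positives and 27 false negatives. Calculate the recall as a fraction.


Recall = TP / (TP + FN) = 78 / 105 = 26/35.

26/35


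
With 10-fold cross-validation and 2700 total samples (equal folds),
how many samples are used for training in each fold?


Each validation fold has 2700/10 = 270 samples. Training set = 2700 - 270 = 2430.

2430


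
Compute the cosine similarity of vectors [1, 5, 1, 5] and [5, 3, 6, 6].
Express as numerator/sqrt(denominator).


dot = 56. |a|^2 = 52, |b|^2 = 106. cos = 56/sqrt(5512).

56/sqrt(5512)


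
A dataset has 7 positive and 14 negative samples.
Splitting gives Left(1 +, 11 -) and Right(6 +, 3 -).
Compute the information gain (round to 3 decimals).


H(parent) = 0.9183. H(left) = 0.4138, H(right) = 0.9183. Weighted = (12/21)*0.4138 + (9/21)*0.9183 = 0.6300. IG = 0.9183 - 0.6300 = 0.2883, which rounds to 0.288.

0.288


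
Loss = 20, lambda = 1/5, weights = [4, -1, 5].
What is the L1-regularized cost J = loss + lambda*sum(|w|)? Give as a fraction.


L1 norm = sum(|w|) = 10. J = 20 + 1/5 * 10 = 22.

22


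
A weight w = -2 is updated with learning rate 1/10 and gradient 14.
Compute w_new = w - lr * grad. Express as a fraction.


w_new = -2 - 1/10 * 14 = -2 - 7/5 = -17/5.

-17/5


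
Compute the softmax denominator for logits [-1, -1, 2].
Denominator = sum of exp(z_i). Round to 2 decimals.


Denom = e^-1=0.3679 + e^-1=0.3679 + e^2=7.3891. Sum = 8.1249, which rounds to 8.12.

8.12


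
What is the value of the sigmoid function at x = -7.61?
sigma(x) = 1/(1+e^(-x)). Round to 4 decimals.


sigma(-7.61) = 1/(1+e^(7.61)) = 1/(1+2018.278098) = 1/2019.278098 = 0.0005.

0.0005


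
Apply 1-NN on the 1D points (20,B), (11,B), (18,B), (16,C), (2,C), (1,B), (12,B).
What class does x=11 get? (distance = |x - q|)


Distances: |20-11|=9, |11-11|=0, |18-11|=7, |16-11|=5, |2-11|=9, |1-11|=10, |12-11|=1. 1 nearest: (11,B). Counts: {'B': 1}. Majority class: B.

B


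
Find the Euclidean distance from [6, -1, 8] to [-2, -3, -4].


d = sqrt(sum of squared differences). (6--2)^2=64, (-1--3)^2=4, (8--4)^2=144. Sum = 212.

sqrt(212)


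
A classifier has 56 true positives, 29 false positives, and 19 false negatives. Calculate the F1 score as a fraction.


Precision = 56/85 = 56/85. Recall = 56/75 = 56/75. F1 = 2*P*R/(P+R) = 7/10.

7/10


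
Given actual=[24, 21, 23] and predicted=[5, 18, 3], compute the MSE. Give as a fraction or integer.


MSE = (1/3) * ((24-5)^2=361 + (21-18)^2=9 + (23-3)^2=400). Sum = 770. MSE = 770/3.

770/3


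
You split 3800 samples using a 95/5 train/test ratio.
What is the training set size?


Test set = 3800 * 5% = 190. Training set = 3800 - 190 = 3610.

3610


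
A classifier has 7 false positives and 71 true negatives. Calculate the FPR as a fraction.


FPR = FP / (FP + TN) = 7 / 78 = 7/78.

7/78


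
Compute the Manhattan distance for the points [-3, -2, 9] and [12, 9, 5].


d = sum of absolute differences: |-3-12|=15 + |-2-9|=11 + |9-5|=4 = 30.

30


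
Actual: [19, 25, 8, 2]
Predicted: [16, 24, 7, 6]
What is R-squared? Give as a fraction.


Mean(y) = 27/2. SS_res = 27. SS_tot = 325. R^2 = 1 - 27/(325) = 298/325.

298/325


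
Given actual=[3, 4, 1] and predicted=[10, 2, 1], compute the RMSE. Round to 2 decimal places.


MSE = 17.6667. RMSE = sqrt(17.6667) = 4.20.

4.20


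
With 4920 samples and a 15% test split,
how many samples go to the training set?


Test set = 4920 * 15% = 738. Training set = 4920 - 738 = 4182.

4182


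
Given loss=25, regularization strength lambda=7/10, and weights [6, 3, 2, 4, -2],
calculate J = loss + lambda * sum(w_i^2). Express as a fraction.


L2 sq norm = sum(w^2) = 69. J = 25 + 7/10 * 69 = 733/10.

733/10


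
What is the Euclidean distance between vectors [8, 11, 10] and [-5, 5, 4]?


d = sqrt(sum of squared differences). (8--5)^2=169, (11-5)^2=36, (10-4)^2=36. Sum = 241.

sqrt(241)


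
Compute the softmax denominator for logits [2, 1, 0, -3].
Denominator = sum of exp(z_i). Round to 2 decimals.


Denom = e^2=7.3891 + e^1=2.7183 + e^0=1.0000 + e^-3=0.0498. Sum = 11.1572, which rounds to 11.16.

11.16


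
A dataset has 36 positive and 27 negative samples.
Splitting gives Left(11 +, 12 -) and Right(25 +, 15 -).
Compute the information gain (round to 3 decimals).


H(parent) = 0.9852. H(left) = 0.9986, H(right) = 0.9544. Weighted = (23/63)*0.9986 + (40/63)*0.9544 = 0.9705. IG = 0.9852 - 0.9705 = 0.0147, which rounds to 0.015.

0.015


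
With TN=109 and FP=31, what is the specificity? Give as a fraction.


Specificity = TN / (TN + FP) = 109 / 140 = 109/140.

109/140


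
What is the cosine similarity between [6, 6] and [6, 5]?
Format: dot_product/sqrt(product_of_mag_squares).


dot = 66. |a|^2 = 72, |b|^2 = 61. cos = 66/sqrt(4392).

66/sqrt(4392)


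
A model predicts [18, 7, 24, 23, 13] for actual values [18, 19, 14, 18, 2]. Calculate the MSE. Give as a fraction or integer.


MSE = (1/5) * ((18-18)^2=0 + (19-7)^2=144 + (14-24)^2=100 + (18-23)^2=25 + (2-13)^2=121). Sum = 390. MSE = 78.

78


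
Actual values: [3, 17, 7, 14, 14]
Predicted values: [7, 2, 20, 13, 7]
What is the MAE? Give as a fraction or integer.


MAE = (1/5) * (|3-7|=4 + |17-2|=15 + |7-20|=13 + |14-13|=1 + |14-7|=7). Sum = 40. MAE = 8.

8


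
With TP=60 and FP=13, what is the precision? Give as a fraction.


Precision = TP / (TP + FP) = 60 / 73 = 60/73.

60/73


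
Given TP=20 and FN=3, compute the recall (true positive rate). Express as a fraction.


Recall = TP / (TP + FN) = 20 / 23 = 20/23.

20/23


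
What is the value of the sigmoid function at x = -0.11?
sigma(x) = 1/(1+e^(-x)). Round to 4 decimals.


sigma(-0.11) = 1/(1+e^(0.11)) = 1/(1+1.116278) = 1/2.116278 = 0.4725.

0.4725


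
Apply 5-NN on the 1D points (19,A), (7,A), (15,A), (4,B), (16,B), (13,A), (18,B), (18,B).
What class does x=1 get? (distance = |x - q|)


Distances: |19-1|=18, |7-1|=6, |15-1|=14, |4-1|=3, |16-1|=15, |13-1|=12, |18-1|=17, |18-1|=17. 5 nearest: (4,B), (7,A), (13,A), (15,A), (16,B). Counts: {'B': 2, 'A': 3}. Majority class: A.

A


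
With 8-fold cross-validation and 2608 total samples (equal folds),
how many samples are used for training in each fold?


Each validation fold has 2608/8 = 326 samples. Training set = 2608 - 326 = 2282.

2282


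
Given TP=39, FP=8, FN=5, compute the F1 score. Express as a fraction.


Precision = 39/47 = 39/47. Recall = 39/44 = 39/44. F1 = 2*P*R/(P+R) = 6/7.

6/7


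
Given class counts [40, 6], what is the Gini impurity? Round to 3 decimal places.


Total = 46. Proportions: 40/46, 6/46. sum(p_i^2) = 0.7732. Gini = 1 - 0.7732 = 0.2268, which rounds to 0.227.

0.227


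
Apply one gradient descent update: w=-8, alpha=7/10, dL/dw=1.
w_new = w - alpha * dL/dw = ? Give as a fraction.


w_new = -8 - 7/10 * 1 = -8 - 7/10 = -87/10.

-87/10


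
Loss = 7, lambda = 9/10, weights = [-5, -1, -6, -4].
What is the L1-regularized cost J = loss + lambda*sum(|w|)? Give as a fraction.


L1 norm = sum(|w|) = 16. J = 7 + 9/10 * 16 = 107/5.

107/5


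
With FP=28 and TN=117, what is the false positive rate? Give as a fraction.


FPR = FP / (FP + TN) = 28 / 145 = 28/145.

28/145


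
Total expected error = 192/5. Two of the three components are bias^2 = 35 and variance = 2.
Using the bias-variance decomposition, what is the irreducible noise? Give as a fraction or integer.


Total error = bias^2 + variance + irreducible noise. So irreducible noise = 192/5 - 35 - 2 = 7/5.

7/5


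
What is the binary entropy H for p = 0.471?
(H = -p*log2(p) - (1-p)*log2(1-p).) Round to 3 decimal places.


H = -0.471*log2(0.471) - 0.529*log2(0.529) = 0.998.

0.998


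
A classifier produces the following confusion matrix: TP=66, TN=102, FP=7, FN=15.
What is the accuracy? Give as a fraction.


Accuracy = (TP + TN) / (TP + TN + FP + FN) = (66 + 102) / 190 = 84/95.

84/95


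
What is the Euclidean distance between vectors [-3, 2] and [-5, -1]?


d = sqrt(sum of squared differences). (-3--5)^2=4, (2--1)^2=9. Sum = 13.

sqrt(13)


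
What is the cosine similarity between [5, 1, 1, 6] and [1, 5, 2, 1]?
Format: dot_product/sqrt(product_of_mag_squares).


dot = 18. |a|^2 = 63, |b|^2 = 31. cos = 18/sqrt(1953).

18/sqrt(1953)


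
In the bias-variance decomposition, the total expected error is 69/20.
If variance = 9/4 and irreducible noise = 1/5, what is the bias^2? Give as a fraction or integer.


Total error = bias^2 + variance + irreducible noise. So bias^2 = 69/20 - 9/4 - 1/5 = 1.

1


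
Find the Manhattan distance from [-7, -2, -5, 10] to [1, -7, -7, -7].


d = sum of absolute differences: |-7-1|=8 + |-2--7|=5 + |-5--7|=2 + |10--7|=17 = 32.

32


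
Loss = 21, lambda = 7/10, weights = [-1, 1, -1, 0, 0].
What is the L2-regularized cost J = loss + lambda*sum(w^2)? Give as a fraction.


L2 sq norm = sum(w^2) = 3. J = 21 + 7/10 * 3 = 231/10.

231/10


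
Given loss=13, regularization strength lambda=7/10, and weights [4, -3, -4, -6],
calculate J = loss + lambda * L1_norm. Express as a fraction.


L1 norm = sum(|w|) = 17. J = 13 + 7/10 * 17 = 249/10.

249/10


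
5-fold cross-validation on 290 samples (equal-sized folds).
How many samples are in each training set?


Each validation fold has 290/5 = 58 samples. Training set = 290 - 58 = 232.

232


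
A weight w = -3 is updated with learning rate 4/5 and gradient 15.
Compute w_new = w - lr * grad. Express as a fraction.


w_new = -3 - 4/5 * 15 = -3 - 12 = -15.

-15


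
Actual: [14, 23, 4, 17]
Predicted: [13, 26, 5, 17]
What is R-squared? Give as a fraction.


Mean(y) = 29/2. SS_res = 11. SS_tot = 189. R^2 = 1 - 11/(189) = 178/189.

178/189


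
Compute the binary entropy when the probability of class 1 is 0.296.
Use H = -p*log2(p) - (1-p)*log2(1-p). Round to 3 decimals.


H = -0.296*log2(0.296) - 0.704*log2(0.704) = 0.876.

0.876


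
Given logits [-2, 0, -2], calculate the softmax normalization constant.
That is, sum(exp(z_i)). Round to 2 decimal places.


Denom = e^-2=0.1353 + e^0=1.0000 + e^-2=0.1353. Sum = 1.2706, which rounds to 1.27.

1.27


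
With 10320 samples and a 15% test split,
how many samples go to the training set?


Test set = 10320 * 15% = 1548. Training set = 10320 - 1548 = 8772.

8772


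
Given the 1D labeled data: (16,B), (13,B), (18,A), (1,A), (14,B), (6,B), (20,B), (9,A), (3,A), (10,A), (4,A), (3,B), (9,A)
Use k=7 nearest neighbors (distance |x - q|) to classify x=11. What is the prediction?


Distances: |16-11|=5, |13-11|=2, |18-11|=7, |1-11|=10, |14-11|=3, |6-11|=5, |20-11|=9, |9-11|=2, |3-11|=8, |10-11|=1, |4-11|=7, |3-11|=8, |9-11|=2. 7 nearest: (10,A), (9,A), (9,A), (13,B), (14,B), (16,B), (6,B). Counts: {'A': 3, 'B': 4}. Majority class: B.

B


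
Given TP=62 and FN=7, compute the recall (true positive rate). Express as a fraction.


Recall = TP / (TP + FN) = 62 / 69 = 62/69.

62/69


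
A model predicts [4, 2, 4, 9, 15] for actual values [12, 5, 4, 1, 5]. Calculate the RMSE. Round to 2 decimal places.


MSE = 47.4000. RMSE = sqrt(47.4000) = 6.88.

6.88


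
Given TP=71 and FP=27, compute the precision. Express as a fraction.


Precision = TP / (TP + FP) = 71 / 98 = 71/98.

71/98


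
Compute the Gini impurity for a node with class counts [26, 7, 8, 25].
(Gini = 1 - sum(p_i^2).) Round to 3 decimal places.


Total = 66. Proportions: 26/66, 7/66, 8/66, 25/66. sum(p_i^2) = 0.3246. Gini = 1 - 0.3246 = 0.6754, which rounds to 0.675.

0.675


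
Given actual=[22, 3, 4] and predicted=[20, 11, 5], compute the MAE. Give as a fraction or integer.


MAE = (1/3) * (|22-20|=2 + |3-11|=8 + |4-5|=1). Sum = 11. MAE = 11/3.

11/3


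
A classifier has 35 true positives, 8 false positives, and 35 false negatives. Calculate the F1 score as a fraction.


Precision = 35/43 = 35/43. Recall = 35/70 = 1/2. F1 = 2*P*R/(P+R) = 70/113.

70/113


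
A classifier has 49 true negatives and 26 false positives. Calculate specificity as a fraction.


Specificity = TN / (TN + FP) = 49 / 75 = 49/75.

49/75


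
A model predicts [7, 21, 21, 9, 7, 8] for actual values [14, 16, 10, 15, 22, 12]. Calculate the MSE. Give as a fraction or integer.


MSE = (1/6) * ((14-7)^2=49 + (16-21)^2=25 + (10-21)^2=121 + (15-9)^2=36 + (22-7)^2=225 + (12-8)^2=16). Sum = 472. MSE = 236/3.

236/3


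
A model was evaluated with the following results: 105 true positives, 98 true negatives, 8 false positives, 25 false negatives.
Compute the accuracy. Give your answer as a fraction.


Accuracy = (TP + TN) / (TP + TN + FP + FN) = (105 + 98) / 236 = 203/236.

203/236


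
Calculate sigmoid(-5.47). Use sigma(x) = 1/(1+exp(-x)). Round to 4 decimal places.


sigma(-5.47) = 1/(1+e^(5.47)) = 1/(1+237.460193) = 1/238.460193 = 0.0042.

0.0042


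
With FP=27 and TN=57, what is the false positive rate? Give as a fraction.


FPR = FP / (FP + TN) = 27 / 84 = 9/28.

9/28


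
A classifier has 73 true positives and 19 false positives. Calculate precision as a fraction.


Precision = TP / (TP + FP) = 73 / 92 = 73/92.

73/92


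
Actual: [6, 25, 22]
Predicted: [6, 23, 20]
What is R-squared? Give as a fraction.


Mean(y) = 53/3. SS_res = 8. SS_tot = 626/3. R^2 = 1 - 8/(626/3) = 301/313.

301/313


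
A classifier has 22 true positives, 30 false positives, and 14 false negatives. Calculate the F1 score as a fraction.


Precision = 22/52 = 11/26. Recall = 22/36 = 11/18. F1 = 2*P*R/(P+R) = 1/2.

1/2


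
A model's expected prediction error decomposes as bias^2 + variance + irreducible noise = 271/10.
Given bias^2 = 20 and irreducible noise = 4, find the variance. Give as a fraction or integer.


Total error = bias^2 + variance + irreducible noise. So variance = 271/10 - 20 - 4 = 31/10.

31/10


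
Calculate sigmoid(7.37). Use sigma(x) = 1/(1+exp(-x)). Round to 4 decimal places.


sigma(7.37) = 1/(1+e^(-7.37)) = 1/(1+0.000630) = 1/1.000630 = 0.9994.

0.9994


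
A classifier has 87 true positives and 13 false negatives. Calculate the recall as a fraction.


Recall = TP / (TP + FN) = 87 / 100 = 87/100.

87/100


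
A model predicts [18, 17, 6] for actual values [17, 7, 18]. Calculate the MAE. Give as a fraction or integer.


MAE = (1/3) * (|17-18|=1 + |7-17|=10 + |18-6|=12). Sum = 23. MAE = 23/3.

23/3


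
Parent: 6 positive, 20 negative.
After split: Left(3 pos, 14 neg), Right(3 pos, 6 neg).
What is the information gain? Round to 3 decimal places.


H(parent) = 0.7793. H(left) = 0.6723, H(right) = 0.9183. Weighted = (17/26)*0.6723 + (9/26)*0.9183 = 0.7575. IG = 0.7793 - 0.7575 = 0.0218, which rounds to 0.022.

0.022


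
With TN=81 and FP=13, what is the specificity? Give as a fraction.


Specificity = TN / (TN + FP) = 81 / 94 = 81/94.

81/94


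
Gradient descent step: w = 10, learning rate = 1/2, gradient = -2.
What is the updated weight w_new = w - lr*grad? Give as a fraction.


w_new = 10 - 1/2 * -2 = 10 - -1 = 11.

11


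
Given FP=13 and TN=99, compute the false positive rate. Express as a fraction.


FPR = FP / (FP + TN) = 13 / 112 = 13/112.

13/112


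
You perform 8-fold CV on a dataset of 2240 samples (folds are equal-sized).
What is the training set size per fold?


Each validation fold has 2240/8 = 280 samples. Training set = 2240 - 280 = 1960.

1960


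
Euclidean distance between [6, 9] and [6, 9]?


d = sqrt(sum of squared differences). (6-6)^2=0, (9-9)^2=0. Sum = 0.

0


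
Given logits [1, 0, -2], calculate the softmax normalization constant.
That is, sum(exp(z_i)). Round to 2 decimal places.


Denom = e^1=2.7183 + e^0=1.0000 + e^-2=0.1353. Sum = 3.8536, which rounds to 3.85.

3.85


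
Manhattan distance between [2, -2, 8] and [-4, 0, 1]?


d = sum of absolute differences: |2--4|=6 + |-2-0|=2 + |8-1|=7 = 15.

15


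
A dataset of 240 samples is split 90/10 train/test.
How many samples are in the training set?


Test set = 240 * 10% = 24. Training set = 240 - 24 = 216.

216


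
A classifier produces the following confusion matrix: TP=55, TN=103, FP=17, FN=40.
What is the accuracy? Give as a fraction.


Accuracy = (TP + TN) / (TP + TN + FP + FN) = (55 + 103) / 215 = 158/215.

158/215


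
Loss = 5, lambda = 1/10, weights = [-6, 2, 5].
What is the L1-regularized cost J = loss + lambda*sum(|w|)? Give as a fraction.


L1 norm = sum(|w|) = 13. J = 5 + 1/10 * 13 = 63/10.

63/10


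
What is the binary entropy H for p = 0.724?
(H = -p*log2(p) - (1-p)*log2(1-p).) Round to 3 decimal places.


H = -0.724*log2(0.724) - 0.276*log2(0.276) = 0.850.

0.850


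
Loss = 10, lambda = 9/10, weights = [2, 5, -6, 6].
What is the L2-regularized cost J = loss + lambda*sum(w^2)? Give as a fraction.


L2 sq norm = sum(w^2) = 101. J = 10 + 9/10 * 101 = 1009/10.

1009/10


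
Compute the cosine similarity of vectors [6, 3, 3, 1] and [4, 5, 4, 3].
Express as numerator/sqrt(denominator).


dot = 54. |a|^2 = 55, |b|^2 = 66. cos = 54/sqrt(3630).

54/sqrt(3630)


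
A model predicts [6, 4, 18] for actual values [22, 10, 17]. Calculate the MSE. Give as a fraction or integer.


MSE = (1/3) * ((22-6)^2=256 + (10-4)^2=36 + (17-18)^2=1). Sum = 293. MSE = 293/3.

293/3


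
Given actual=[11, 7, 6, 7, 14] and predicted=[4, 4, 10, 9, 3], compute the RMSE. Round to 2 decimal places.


MSE = 39.8000. RMSE = sqrt(39.8000) = 6.31.

6.31


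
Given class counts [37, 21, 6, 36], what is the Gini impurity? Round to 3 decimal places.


Total = 100. Proportions: 37/100, 21/100, 6/100, 36/100. sum(p_i^2) = 0.3142. Gini = 1 - 0.3142 = 0.6858, which rounds to 0.686.

0.686


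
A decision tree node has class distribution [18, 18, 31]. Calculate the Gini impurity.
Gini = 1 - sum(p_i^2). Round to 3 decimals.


Total = 67. Proportions: 18/67, 18/67, 31/67. sum(p_i^2) = 0.3584. Gini = 1 - 0.3584 = 0.6416, which rounds to 0.642.

0.642


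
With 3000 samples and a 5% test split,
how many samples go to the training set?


Test set = 3000 * 5% = 150. Training set = 3000 - 150 = 2850.

2850


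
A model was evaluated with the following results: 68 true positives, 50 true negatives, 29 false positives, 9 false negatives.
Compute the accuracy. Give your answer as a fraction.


Accuracy = (TP + TN) / (TP + TN + FP + FN) = (68 + 50) / 156 = 59/78.

59/78


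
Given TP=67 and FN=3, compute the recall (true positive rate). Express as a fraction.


Recall = TP / (TP + FN) = 67 / 70 = 67/70.

67/70


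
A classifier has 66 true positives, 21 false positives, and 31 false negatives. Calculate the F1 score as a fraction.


Precision = 66/87 = 22/29. Recall = 66/97 = 66/97. F1 = 2*P*R/(P+R) = 33/46.

33/46


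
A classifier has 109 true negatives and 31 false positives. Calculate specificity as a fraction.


Specificity = TN / (TN + FP) = 109 / 140 = 109/140.

109/140


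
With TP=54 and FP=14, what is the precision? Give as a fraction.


Precision = TP / (TP + FP) = 54 / 68 = 27/34.

27/34


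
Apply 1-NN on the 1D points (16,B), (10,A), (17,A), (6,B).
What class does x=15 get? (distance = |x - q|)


Distances: |16-15|=1, |10-15|=5, |17-15|=2, |6-15|=9. 1 nearest: (16,B). Counts: {'B': 1}. Majority class: B.

B


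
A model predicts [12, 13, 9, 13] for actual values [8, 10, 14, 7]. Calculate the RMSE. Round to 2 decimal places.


MSE = 21.5000. RMSE = sqrt(21.5000) = 4.64.

4.64


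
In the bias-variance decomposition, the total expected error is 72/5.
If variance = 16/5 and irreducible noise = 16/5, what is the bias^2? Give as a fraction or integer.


Total error = bias^2 + variance + irreducible noise. So bias^2 = 72/5 - 16/5 - 16/5 = 8.

8


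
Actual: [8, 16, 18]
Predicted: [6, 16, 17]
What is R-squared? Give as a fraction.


Mean(y) = 14. SS_res = 5. SS_tot = 56. R^2 = 1 - 5/(56) = 51/56.

51/56


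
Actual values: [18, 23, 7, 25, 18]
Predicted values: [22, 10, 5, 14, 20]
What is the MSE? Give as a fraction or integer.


MSE = (1/5) * ((18-22)^2=16 + (23-10)^2=169 + (7-5)^2=4 + (25-14)^2=121 + (18-20)^2=4). Sum = 314. MSE = 314/5.

314/5


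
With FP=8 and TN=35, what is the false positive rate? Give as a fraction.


FPR = FP / (FP + TN) = 8 / 43 = 8/43.

8/43


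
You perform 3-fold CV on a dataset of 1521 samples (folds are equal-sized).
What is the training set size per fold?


Each validation fold has 1521/3 = 507 samples. Training set = 1521 - 507 = 1014.

1014


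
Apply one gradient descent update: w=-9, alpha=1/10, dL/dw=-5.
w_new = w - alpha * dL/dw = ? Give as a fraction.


w_new = -9 - 1/10 * -5 = -9 - -1/2 = -17/2.

-17/2


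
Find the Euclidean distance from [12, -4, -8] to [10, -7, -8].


d = sqrt(sum of squared differences). (12-10)^2=4, (-4--7)^2=9, (-8--8)^2=0. Sum = 13.

sqrt(13)


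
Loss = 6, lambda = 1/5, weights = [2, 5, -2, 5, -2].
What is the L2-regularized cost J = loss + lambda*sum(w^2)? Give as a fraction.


L2 sq norm = sum(w^2) = 62. J = 6 + 1/5 * 62 = 92/5.

92/5


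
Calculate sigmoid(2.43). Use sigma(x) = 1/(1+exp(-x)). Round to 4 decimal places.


sigma(2.43) = 1/(1+e^(-2.43)) = 1/(1+0.088037) = 1/1.088037 = 0.9191.

0.9191


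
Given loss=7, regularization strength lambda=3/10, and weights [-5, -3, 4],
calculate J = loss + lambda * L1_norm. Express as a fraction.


L1 norm = sum(|w|) = 12. J = 7 + 3/10 * 12 = 53/5.

53/5


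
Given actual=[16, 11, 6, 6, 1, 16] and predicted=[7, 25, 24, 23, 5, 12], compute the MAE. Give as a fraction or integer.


MAE = (1/6) * (|16-7|=9 + |11-25|=14 + |6-24|=18 + |6-23|=17 + |1-5|=4 + |16-12|=4). Sum = 66. MAE = 11.

11


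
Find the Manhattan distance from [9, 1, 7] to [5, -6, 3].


d = sum of absolute differences: |9-5|=4 + |1--6|=7 + |7-3|=4 = 15.

15


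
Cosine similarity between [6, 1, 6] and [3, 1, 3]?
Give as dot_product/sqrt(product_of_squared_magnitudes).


dot = 37. |a|^2 = 73, |b|^2 = 19. cos = 37/sqrt(1387).

37/sqrt(1387)


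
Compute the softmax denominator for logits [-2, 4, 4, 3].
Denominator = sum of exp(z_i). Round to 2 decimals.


Denom = e^-2=0.1353 + e^4=54.5982 + e^4=54.5982 + e^3=20.0855. Sum = 129.4172, which rounds to 129.42.

129.42


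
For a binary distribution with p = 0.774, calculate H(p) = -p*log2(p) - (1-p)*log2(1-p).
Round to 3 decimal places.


H = -0.774*log2(0.774) - 0.226*log2(0.226) = 0.771.

0.771


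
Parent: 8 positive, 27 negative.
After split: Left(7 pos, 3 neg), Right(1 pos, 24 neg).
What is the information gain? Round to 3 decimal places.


H(parent) = 0.7755. H(left) = 0.8813, H(right) = 0.2423. Weighted = (10/35)*0.8813 + (25/35)*0.2423 = 0.4249. IG = 0.7755 - 0.4249 = 0.3506, which rounds to 0.351.

0.351


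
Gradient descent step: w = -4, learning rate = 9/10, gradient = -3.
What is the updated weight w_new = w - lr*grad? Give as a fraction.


w_new = -4 - 9/10 * -3 = -4 - -27/10 = -13/10.

-13/10


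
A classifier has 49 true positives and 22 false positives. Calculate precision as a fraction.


Precision = TP / (TP + FP) = 49 / 71 = 49/71.

49/71


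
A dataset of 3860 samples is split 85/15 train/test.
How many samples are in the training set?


Test set = 3860 * 15% = 579. Training set = 3860 - 579 = 3281.

3281


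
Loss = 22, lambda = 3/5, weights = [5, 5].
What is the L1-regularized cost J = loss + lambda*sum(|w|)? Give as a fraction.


L1 norm = sum(|w|) = 10. J = 22 + 3/5 * 10 = 28.

28


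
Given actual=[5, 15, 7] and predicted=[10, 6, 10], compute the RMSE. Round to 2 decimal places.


MSE = 38.3333. RMSE = sqrt(38.3333) = 6.19.

6.19


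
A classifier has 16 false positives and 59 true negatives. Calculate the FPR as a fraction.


FPR = FP / (FP + TN) = 16 / 75 = 16/75.

16/75


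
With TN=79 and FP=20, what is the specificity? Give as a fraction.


Specificity = TN / (TN + FP) = 79 / 99 = 79/99.

79/99


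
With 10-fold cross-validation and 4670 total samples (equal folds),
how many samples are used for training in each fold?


Each validation fold has 4670/10 = 467 samples. Training set = 4670 - 467 = 4203.

4203


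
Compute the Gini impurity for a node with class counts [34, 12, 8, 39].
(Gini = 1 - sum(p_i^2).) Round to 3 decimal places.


Total = 93. Proportions: 34/93, 12/93, 8/93, 39/93. sum(p_i^2) = 0.3336. Gini = 1 - 0.3336 = 0.6664, which rounds to 0.666.

0.666


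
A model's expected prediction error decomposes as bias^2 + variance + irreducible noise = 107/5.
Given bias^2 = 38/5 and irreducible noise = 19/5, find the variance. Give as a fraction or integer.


Total error = bias^2 + variance + irreducible noise. So variance = 107/5 - 38/5 - 19/5 = 10.

10


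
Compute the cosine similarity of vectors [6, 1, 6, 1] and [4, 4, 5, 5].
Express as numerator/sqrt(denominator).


dot = 63. |a|^2 = 74, |b|^2 = 82. cos = 63/sqrt(6068).

63/sqrt(6068)


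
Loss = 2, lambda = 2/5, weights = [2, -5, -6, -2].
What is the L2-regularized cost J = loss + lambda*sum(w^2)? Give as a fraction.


L2 sq norm = sum(w^2) = 69. J = 2 + 2/5 * 69 = 148/5.

148/5


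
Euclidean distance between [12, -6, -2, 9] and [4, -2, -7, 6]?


d = sqrt(sum of squared differences). (12-4)^2=64, (-6--2)^2=16, (-2--7)^2=25, (9-6)^2=9. Sum = 114.

sqrt(114)


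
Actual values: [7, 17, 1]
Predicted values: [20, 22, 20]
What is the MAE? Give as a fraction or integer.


MAE = (1/3) * (|7-20|=13 + |17-22|=5 + |1-20|=19). Sum = 37. MAE = 37/3.

37/3


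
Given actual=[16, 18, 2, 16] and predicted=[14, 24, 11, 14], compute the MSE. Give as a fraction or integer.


MSE = (1/4) * ((16-14)^2=4 + (18-24)^2=36 + (2-11)^2=81 + (16-14)^2=4). Sum = 125. MSE = 125/4.

125/4


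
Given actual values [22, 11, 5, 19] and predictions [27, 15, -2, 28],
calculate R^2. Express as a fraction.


Mean(y) = 57/4. SS_res = 171. SS_tot = 715/4. R^2 = 1 - 171/(715/4) = 31/715.

31/715


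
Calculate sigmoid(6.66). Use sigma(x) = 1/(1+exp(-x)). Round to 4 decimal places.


sigma(6.66) = 1/(1+e^(-6.66)) = 1/(1+0.001281) = 1/1.001281 = 0.9987.

0.9987


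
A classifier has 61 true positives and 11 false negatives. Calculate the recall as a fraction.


Recall = TP / (TP + FN) = 61 / 72 = 61/72.

61/72


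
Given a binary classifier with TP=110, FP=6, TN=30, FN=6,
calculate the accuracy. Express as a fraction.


Accuracy = (TP + TN) / (TP + TN + FP + FN) = (110 + 30) / 152 = 35/38.

35/38


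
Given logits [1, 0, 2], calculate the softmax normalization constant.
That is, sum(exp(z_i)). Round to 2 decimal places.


Denom = e^1=2.7183 + e^0=1.0000 + e^2=7.3891. Sum = 11.1074, which rounds to 11.11.

11.11


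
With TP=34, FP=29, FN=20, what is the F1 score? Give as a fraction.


Precision = 34/63 = 34/63. Recall = 34/54 = 17/27. F1 = 2*P*R/(P+R) = 68/117.

68/117


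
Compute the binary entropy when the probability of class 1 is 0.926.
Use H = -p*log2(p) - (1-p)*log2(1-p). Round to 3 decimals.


H = -0.926*log2(0.926) - 0.074*log2(0.074) = 0.381.

0.381


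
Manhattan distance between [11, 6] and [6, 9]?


d = sum of absolute differences: |11-6|=5 + |6-9|=3 = 8.

8


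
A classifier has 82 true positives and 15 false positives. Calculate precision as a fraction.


Precision = TP / (TP + FP) = 82 / 97 = 82/97.

82/97


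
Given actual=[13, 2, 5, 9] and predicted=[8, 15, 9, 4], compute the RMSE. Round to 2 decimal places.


MSE = 58.7500. RMSE = sqrt(58.7500) = 7.66.

7.66


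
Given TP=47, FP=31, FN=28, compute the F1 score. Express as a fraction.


Precision = 47/78 = 47/78. Recall = 47/75 = 47/75. F1 = 2*P*R/(P+R) = 94/153.

94/153


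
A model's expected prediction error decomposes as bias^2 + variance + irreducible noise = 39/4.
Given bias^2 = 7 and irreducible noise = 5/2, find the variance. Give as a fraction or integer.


Total error = bias^2 + variance + irreducible noise. So variance = 39/4 - 7 - 5/2 = 1/4.

1/4


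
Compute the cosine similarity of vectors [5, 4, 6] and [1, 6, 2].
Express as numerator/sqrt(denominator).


dot = 41. |a|^2 = 77, |b|^2 = 41. cos = 41/sqrt(3157).

41/sqrt(3157)


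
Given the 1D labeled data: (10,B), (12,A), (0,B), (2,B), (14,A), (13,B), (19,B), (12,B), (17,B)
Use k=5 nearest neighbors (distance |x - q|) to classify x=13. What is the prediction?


Distances: |10-13|=3, |12-13|=1, |0-13|=13, |2-13|=11, |14-13|=1, |13-13|=0, |19-13|=6, |12-13|=1, |17-13|=4. 5 nearest: (13,B), (12,A), (14,A), (12,B), (10,B). Counts: {'B': 3, 'A': 2}. Majority class: B.

B


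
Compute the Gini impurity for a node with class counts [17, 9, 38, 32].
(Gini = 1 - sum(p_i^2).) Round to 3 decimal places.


Total = 96. Proportions: 17/96, 9/96, 38/96, 32/96. sum(p_i^2) = 0.3079. Gini = 1 - 0.3079 = 0.6921, which rounds to 0.692.

0.692


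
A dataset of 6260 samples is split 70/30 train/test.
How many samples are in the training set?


Test set = 6260 * 30% = 1878. Training set = 6260 - 1878 = 4382.

4382


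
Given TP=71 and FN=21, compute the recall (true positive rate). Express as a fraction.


Recall = TP / (TP + FN) = 71 / 92 = 71/92.

71/92


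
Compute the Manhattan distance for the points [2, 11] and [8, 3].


d = sum of absolute differences: |2-8|=6 + |11-3|=8 = 14.

14


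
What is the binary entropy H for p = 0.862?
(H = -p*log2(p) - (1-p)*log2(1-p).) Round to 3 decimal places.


H = -0.862*log2(0.862) - 0.138*log2(0.138) = 0.579.

0.579


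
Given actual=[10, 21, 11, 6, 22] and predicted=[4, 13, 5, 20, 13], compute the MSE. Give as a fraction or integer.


MSE = (1/5) * ((10-4)^2=36 + (21-13)^2=64 + (11-5)^2=36 + (6-20)^2=196 + (22-13)^2=81). Sum = 413. MSE = 413/5.

413/5


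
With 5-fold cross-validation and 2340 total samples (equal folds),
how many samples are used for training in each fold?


Each validation fold has 2340/5 = 468 samples. Training set = 2340 - 468 = 1872.

1872


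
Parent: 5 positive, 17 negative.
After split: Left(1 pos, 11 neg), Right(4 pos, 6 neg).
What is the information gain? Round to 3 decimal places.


H(parent) = 0.7732. H(left) = 0.4138, H(right) = 0.9710. Weighted = (12/22)*0.4138 + (10/22)*0.9710 = 0.6671. IG = 0.7732 - 0.6671 = 0.1061, which rounds to 0.106.

0.106


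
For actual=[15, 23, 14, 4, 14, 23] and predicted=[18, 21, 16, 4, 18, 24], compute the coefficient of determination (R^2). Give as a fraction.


Mean(y) = 31/2. SS_res = 34. SS_tot = 499/2. R^2 = 1 - 34/(499/2) = 431/499.

431/499


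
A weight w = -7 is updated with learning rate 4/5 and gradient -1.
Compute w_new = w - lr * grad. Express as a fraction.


w_new = -7 - 4/5 * -1 = -7 - -4/5 = -31/5.

-31/5


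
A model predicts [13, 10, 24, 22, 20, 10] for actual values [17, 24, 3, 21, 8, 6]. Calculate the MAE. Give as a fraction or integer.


MAE = (1/6) * (|17-13|=4 + |24-10|=14 + |3-24|=21 + |21-22|=1 + |8-20|=12 + |6-10|=4). Sum = 56. MAE = 28/3.

28/3


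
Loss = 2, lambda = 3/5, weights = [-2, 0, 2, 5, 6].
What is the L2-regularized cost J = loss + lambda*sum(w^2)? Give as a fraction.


L2 sq norm = sum(w^2) = 69. J = 2 + 3/5 * 69 = 217/5.

217/5


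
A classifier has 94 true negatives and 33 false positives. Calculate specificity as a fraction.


Specificity = TN / (TN + FP) = 94 / 127 = 94/127.

94/127


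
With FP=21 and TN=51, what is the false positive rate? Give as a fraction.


FPR = FP / (FP + TN) = 21 / 72 = 7/24.

7/24


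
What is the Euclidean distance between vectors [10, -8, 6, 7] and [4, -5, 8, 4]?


d = sqrt(sum of squared differences). (10-4)^2=36, (-8--5)^2=9, (6-8)^2=4, (7-4)^2=9. Sum = 58.

sqrt(58)


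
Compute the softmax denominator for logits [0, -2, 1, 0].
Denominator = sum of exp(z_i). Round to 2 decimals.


Denom = e^0=1.0000 + e^-2=0.1353 + e^1=2.7183 + e^0=1.0000. Sum = 4.8536, which rounds to 4.85.

4.85


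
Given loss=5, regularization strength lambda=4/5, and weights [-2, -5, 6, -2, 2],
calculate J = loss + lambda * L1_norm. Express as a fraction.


L1 norm = sum(|w|) = 17. J = 5 + 4/5 * 17 = 93/5.

93/5


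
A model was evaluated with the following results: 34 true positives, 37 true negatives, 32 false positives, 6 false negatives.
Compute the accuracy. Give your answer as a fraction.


Accuracy = (TP + TN) / (TP + TN + FP + FN) = (34 + 37) / 109 = 71/109.

71/109


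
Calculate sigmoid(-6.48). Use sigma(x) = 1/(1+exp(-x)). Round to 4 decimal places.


sigma(-6.48) = 1/(1+e^(6.48)) = 1/(1+651.970946) = 1/652.970946 = 0.0015.

0.0015


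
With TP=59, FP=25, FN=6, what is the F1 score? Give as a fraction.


Precision = 59/84 = 59/84. Recall = 59/65 = 59/65. F1 = 2*P*R/(P+R) = 118/149.

118/149


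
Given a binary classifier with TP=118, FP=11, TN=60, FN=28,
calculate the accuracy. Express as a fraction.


Accuracy = (TP + TN) / (TP + TN + FP + FN) = (118 + 60) / 217 = 178/217.

178/217


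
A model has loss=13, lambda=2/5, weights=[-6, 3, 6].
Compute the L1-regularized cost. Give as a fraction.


L1 norm = sum(|w|) = 15. J = 13 + 2/5 * 15 = 19.

19


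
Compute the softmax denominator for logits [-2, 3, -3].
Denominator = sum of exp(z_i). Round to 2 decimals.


Denom = e^-2=0.1353 + e^3=20.0855 + e^-3=0.0498. Sum = 20.2706, which rounds to 20.27.

20.27


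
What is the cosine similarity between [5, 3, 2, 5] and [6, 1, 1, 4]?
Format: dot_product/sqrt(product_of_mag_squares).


dot = 55. |a|^2 = 63, |b|^2 = 54. cos = 55/sqrt(3402).

55/sqrt(3402)


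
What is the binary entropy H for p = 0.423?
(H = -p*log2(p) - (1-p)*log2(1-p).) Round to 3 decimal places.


H = -0.423*log2(0.423) - 0.577*log2(0.577) = 0.983.

0.983


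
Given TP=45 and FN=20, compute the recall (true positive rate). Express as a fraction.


Recall = TP / (TP + FN) = 45 / 65 = 9/13.

9/13


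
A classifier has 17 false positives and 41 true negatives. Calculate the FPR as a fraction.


FPR = FP / (FP + TN) = 17 / 58 = 17/58.

17/58


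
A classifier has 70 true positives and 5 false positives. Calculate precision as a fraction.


Precision = TP / (TP + FP) = 70 / 75 = 14/15.

14/15


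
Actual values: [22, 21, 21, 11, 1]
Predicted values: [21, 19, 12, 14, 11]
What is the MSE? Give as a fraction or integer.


MSE = (1/5) * ((22-21)^2=1 + (21-19)^2=4 + (21-12)^2=81 + (11-14)^2=9 + (1-11)^2=100). Sum = 195. MSE = 39.

39


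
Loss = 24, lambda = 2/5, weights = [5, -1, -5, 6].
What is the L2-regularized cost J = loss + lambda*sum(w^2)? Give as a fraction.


L2 sq norm = sum(w^2) = 87. J = 24 + 2/5 * 87 = 294/5.

294/5


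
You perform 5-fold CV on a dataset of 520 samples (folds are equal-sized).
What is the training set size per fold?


Each validation fold has 520/5 = 104 samples. Training set = 520 - 104 = 416.

416


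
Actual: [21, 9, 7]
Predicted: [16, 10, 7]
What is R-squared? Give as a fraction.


Mean(y) = 37/3. SS_res = 26. SS_tot = 344/3. R^2 = 1 - 26/(344/3) = 133/172.

133/172


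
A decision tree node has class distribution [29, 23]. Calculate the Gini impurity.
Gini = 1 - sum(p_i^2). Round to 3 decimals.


Total = 52. Proportions: 29/52, 23/52. sum(p_i^2) = 0.5067. Gini = 1 - 0.5067 = 0.4933, which rounds to 0.493.

0.493


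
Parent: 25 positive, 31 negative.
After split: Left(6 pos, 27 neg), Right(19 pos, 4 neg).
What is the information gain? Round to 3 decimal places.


H(parent) = 0.9917. H(left) = 0.6840, H(right) = 0.6666. Weighted = (33/56)*0.6840 + (23/56)*0.6666 = 0.6769. IG = 0.9917 - 0.6769 = 0.3148, which rounds to 0.315.

0.315


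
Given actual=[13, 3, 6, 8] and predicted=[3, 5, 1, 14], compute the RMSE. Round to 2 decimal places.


MSE = 41.2500. RMSE = sqrt(41.2500) = 6.42.

6.42


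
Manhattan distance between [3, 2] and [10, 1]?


d = sum of absolute differences: |3-10|=7 + |2-1|=1 = 8.

8


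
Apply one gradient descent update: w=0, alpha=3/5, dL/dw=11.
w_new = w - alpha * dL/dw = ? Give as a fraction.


w_new = 0 - 3/5 * 11 = 0 - 33/5 = -33/5.

-33/5


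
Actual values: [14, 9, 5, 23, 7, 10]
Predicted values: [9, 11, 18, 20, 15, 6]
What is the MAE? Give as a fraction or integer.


MAE = (1/6) * (|14-9|=5 + |9-11|=2 + |5-18|=13 + |23-20|=3 + |7-15|=8 + |10-6|=4). Sum = 35. MAE = 35/6.

35/6


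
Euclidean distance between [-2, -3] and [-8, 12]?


d = sqrt(sum of squared differences). (-2--8)^2=36, (-3-12)^2=225. Sum = 261.

sqrt(261)


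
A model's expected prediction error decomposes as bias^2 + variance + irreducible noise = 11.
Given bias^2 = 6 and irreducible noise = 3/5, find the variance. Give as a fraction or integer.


Total error = bias^2 + variance + irreducible noise. So variance = 11 - 6 - 3/5 = 22/5.

22/5


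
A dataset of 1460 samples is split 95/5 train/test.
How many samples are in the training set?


Test set = 1460 * 5% = 73. Training set = 1460 - 73 = 1387.

1387


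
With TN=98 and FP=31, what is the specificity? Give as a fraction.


Specificity = TN / (TN + FP) = 98 / 129 = 98/129.

98/129


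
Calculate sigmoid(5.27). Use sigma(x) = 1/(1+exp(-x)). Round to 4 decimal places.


sigma(5.27) = 1/(1+e^(-5.27)) = 1/(1+0.005144) = 1/1.005144 = 0.9949.

0.9949


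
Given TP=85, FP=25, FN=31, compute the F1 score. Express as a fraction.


Precision = 85/110 = 17/22. Recall = 85/116 = 85/116. F1 = 2*P*R/(P+R) = 85/113.

85/113


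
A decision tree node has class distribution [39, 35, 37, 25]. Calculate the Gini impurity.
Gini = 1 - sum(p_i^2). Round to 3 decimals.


Total = 136. Proportions: 39/136, 35/136, 37/136, 25/136. sum(p_i^2) = 0.2563. Gini = 1 - 0.2563 = 0.7437, which rounds to 0.744.

0.744


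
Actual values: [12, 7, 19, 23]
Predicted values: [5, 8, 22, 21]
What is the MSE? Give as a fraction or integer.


MSE = (1/4) * ((12-5)^2=49 + (7-8)^2=1 + (19-22)^2=9 + (23-21)^2=4). Sum = 63. MSE = 63/4.

63/4
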